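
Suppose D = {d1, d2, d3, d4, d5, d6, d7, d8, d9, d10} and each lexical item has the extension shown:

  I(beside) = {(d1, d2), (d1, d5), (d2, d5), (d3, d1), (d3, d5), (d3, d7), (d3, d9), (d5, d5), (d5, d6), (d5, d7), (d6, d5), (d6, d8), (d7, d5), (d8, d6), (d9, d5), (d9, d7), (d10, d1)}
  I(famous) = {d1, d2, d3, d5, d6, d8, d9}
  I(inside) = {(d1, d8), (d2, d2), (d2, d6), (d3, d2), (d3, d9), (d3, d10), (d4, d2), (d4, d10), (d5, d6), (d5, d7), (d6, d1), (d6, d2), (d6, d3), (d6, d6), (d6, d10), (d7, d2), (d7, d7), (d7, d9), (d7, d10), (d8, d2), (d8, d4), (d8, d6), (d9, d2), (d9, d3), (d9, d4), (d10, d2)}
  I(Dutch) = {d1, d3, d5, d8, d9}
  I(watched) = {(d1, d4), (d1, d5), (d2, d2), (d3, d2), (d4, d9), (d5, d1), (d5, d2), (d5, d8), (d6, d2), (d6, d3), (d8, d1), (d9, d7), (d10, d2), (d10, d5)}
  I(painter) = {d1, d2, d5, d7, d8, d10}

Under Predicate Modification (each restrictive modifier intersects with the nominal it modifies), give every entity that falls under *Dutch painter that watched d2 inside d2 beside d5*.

∅

⟦that watched d2⟧ = {x : ⟨x, d2⟩ ∈ ⟦watched⟧} = {d2, d3, d5, d6, d10}
⟦inside d2⟧ = {x : ⟨x, d2⟩ ∈ ⟦inside⟧} = {d2, d3, d4, d6, d7, d8, d9, d10}
⟦beside d5⟧ = {x : ⟨x, d5⟩ ∈ ⟦beside⟧} = {d1, d2, d3, d5, d6, d7, d9}
⟦painter⟧ = {d1, d2, d5, d7, d8, d10}
… ∩ ⟦that watched d2⟧ = {d1, d2, d5, d7, d8, d10} ∩ {d2, d3, d5, d6, d10} = {d2, d5, d10}
… ∩ ⟦inside d2⟧ = {d2, d5, d10} ∩ {d2, d3, d4, d6, d7, d8, d9, d10} = {d2, d10}
… ∩ ⟦beside d5⟧ = {d2, d10} ∩ {d1, d2, d3, d5, d6, d7, d9} = {d2}
… ∩ ⟦Dutch⟧ = {d2} ∩ {d1, d3, d5, d8, d9} = ∅
So ⟦Dutch painter that watched d2 inside d2 beside d5⟧ = ∅.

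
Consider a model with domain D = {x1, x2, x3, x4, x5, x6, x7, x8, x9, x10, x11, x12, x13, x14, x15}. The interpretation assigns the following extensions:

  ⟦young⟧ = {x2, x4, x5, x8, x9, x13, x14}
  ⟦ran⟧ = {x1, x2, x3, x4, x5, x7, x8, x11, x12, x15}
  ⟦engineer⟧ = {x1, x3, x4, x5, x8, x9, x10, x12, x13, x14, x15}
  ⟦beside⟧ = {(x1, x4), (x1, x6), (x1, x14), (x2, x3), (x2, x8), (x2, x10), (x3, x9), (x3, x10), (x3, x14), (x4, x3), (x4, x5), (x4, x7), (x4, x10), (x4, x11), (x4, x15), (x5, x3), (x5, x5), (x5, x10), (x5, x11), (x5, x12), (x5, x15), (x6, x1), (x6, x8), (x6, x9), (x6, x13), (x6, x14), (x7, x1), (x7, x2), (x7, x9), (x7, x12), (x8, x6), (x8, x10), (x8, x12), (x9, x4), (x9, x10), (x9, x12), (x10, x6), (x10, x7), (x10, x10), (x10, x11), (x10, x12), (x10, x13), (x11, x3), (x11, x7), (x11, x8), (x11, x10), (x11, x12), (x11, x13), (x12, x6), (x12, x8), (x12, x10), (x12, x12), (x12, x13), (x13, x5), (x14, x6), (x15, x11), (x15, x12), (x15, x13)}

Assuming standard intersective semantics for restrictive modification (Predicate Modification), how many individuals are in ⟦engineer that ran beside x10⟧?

5

⟦that ran⟧ = ⟦ran⟧ = {x1, x2, x3, x4, x5, x7, x8, x11, x12, x15}
⟦beside x10⟧ = {x : ⟨x, x10⟩ ∈ ⟦beside⟧} = {x2, x3, x4, x5, x8, x9, x10, x11, x12}
⟦engineer⟧ = {x1, x3, x4, x5, x8, x9, x10, x12, x13, x14, x15}
… ∩ ⟦that ran⟧ = {x1, x3, x4, x5, x8, x9, x10, x12, x13, x14, x15} ∩ {x1, x2, x3, x4, x5, x7, x8, x11, x12, x15} = {x1, x3, x4, x5, x8, x12, x15}
… ∩ ⟦beside x10⟧ = {x1, x3, x4, x5, x8, x12, x15} ∩ {x2, x3, x4, x5, x8, x9, x10, x11, x12} = {x3, x4, x5, x8, x12}
⟦engineer that ran beside x10⟧ = {x3, x4, x5, x8, x12}, so the cardinality is 5.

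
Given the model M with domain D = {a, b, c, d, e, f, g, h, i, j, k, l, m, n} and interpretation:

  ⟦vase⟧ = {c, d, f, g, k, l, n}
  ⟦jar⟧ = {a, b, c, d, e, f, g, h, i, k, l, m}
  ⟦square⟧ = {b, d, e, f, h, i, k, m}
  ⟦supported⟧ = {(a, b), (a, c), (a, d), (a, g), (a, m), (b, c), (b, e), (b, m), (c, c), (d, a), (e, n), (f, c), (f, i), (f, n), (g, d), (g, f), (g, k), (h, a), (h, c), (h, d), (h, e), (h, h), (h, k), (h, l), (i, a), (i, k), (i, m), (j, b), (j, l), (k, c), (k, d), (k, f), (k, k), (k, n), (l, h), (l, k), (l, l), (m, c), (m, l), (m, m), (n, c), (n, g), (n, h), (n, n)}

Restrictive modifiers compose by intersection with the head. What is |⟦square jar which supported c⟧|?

⟦which supported c⟧ = {x : ⟨x, c⟩ ∈ ⟦supported⟧} = {a, b, c, f, h, k, m, n}
⟦jar⟧ = {a, b, c, d, e, f, g, h, i, k, l, m}
… ∩ ⟦which supported c⟧ = {a, b, c, d, e, f, g, h, i, k, l, m} ∩ {a, b, c, f, h, k, m, n} = {a, b, c, f, h, k, m}
… ∩ ⟦square⟧ = {a, b, c, f, h, k, m} ∩ {b, d, e, f, h, i, k, m} = {b, f, h, k, m}
⟦square jar which supported c⟧ = {b, f, h, k, m}, so the cardinality is 5.

5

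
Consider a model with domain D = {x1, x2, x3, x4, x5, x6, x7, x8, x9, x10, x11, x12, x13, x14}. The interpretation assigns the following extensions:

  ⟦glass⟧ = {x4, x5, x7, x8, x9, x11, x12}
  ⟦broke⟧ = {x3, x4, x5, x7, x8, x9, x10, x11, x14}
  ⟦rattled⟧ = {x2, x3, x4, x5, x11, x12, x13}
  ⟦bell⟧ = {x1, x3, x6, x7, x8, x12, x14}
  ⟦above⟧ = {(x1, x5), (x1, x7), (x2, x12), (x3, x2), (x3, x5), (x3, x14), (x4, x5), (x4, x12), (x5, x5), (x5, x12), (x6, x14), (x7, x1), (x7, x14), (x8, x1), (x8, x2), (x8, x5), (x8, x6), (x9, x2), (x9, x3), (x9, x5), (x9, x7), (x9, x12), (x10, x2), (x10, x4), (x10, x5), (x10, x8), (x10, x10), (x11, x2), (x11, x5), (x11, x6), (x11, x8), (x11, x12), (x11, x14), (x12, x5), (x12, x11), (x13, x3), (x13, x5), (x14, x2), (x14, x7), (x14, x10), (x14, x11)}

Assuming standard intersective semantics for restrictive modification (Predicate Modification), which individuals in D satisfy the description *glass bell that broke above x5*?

{x8}

⟦that broke⟧ = ⟦broke⟧ = {x3, x4, x5, x7, x8, x9, x10, x11, x14}
⟦above x5⟧ = {x : ⟨x, x5⟩ ∈ ⟦above⟧} = {x1, x3, x4, x5, x8, x9, x10, x11, x12, x13}
⟦bell⟧ = {x1, x3, x6, x7, x8, x12, x14}
… ∩ ⟦that broke⟧ = {x1, x3, x6, x7, x8, x12, x14} ∩ {x3, x4, x5, x7, x8, x9, x10, x11, x14} = {x3, x7, x8, x14}
… ∩ ⟦above x5⟧ = {x3, x7, x8, x14} ∩ {x1, x3, x4, x5, x8, x9, x10, x11, x12, x13} = {x3, x8}
… ∩ ⟦glass⟧ = {x3, x8} ∩ {x4, x5, x7, x8, x9, x11, x12} = {x8}
So ⟦glass bell that broke above x5⟧ = {x8}.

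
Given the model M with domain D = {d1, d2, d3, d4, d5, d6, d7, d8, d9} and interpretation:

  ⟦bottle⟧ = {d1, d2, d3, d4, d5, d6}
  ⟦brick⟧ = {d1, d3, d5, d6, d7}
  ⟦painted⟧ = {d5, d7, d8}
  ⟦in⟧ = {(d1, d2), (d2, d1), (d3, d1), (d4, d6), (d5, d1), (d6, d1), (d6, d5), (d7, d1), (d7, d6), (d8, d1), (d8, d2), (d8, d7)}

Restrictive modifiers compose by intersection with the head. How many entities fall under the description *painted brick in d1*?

2

⟦in d1⟧ = {x : ⟨x, d1⟩ ∈ ⟦in⟧} = {d2, d3, d5, d6, d7, d8}
⟦brick⟧ = {d1, d3, d5, d6, d7}
… ∩ ⟦in d1⟧ = {d1, d3, d5, d6, d7} ∩ {d2, d3, d5, d6, d7, d8} = {d3, d5, d6, d7}
… ∩ ⟦painted⟧ = {d3, d5, d6, d7} ∩ {d5, d7, d8} = {d5, d7}
⟦painted brick in d1⟧ = {d5, d7}, so the cardinality is 2.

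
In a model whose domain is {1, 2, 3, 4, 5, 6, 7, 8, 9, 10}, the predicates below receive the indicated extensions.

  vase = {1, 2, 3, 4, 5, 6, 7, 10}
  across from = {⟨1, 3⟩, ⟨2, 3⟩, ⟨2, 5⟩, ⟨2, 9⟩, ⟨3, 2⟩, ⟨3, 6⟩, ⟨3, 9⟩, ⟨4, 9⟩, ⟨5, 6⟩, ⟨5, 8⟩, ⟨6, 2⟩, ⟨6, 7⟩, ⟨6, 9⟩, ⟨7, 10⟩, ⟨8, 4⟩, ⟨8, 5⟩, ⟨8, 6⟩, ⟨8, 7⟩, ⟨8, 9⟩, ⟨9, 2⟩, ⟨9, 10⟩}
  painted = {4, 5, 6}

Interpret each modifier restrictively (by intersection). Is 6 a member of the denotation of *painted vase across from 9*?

⟦across from 9⟧ = {x : ⟨x, 9⟩ ∈ ⟦across from⟧} = {2, 3, 4, 6, 8}
⟦vase⟧ = {1, 2, 3, 4, 5, 6, 7, 10}
… ∩ ⟦across from 9⟧ = {1, 2, 3, 4, 5, 6, 7, 10} ∩ {2, 3, 4, 6, 8} = {2, 3, 4, 6}
… ∩ ⟦painted⟧ = {2, 3, 4, 6} ∩ {4, 5, 6} = {4, 6}
⟦painted vase across from 9⟧ = {4, 6}; 6 ∈ this set.

yes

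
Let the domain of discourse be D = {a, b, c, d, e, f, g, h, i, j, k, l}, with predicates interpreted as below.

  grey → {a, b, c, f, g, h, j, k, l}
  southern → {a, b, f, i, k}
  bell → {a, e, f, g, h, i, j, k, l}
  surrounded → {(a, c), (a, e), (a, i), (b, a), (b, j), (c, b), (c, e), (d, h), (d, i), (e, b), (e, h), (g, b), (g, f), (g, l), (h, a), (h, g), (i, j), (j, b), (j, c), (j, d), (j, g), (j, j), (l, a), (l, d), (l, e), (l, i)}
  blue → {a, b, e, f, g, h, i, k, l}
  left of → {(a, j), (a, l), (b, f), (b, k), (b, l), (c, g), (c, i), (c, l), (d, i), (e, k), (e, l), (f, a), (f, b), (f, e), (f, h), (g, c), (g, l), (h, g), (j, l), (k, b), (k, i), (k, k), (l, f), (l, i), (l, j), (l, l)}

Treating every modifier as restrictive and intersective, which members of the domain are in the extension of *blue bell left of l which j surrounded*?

{g}

⟦left of l⟧ = {x : ⟨x, l⟩ ∈ ⟦left of⟧} = {a, b, c, e, g, j, l}
⟦which j surrounded⟧ = {x : ⟨j, x⟩ ∈ ⟦surrounded⟧} = {b, c, d, g, j}
⟦bell⟧ = {a, e, f, g, h, i, j, k, l}
… ∩ ⟦left of l⟧ = {a, e, f, g, h, i, j, k, l} ∩ {a, b, c, e, g, j, l} = {a, e, g, j, l}
… ∩ ⟦which j surrounded⟧ = {a, e, g, j, l} ∩ {b, c, d, g, j} = {g, j}
… ∩ ⟦blue⟧ = {g, j} ∩ {a, b, e, f, g, h, i, k, l} = {g}
So ⟦blue bell left of l which j surrounded⟧ = {g}.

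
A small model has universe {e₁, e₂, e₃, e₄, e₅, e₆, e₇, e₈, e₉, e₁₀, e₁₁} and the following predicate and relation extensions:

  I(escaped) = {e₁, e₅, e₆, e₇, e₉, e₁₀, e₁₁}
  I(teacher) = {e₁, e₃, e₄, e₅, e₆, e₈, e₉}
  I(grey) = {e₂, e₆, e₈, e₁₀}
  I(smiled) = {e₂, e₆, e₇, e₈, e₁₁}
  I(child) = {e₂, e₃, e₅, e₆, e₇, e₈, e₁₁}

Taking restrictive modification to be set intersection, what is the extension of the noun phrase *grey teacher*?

⟦teacher⟧ = {e₁, e₃, e₄, e₅, e₆, e₈, e₉}
… ∩ ⟦grey⟧ = {e₁, e₃, e₄, e₅, e₆, e₈, e₉} ∩ {e₂, e₆, e₈, e₁₀} = {e₆, e₈}
So ⟦grey teacher⟧ = {e₆, e₈}.

{e₆, e₈}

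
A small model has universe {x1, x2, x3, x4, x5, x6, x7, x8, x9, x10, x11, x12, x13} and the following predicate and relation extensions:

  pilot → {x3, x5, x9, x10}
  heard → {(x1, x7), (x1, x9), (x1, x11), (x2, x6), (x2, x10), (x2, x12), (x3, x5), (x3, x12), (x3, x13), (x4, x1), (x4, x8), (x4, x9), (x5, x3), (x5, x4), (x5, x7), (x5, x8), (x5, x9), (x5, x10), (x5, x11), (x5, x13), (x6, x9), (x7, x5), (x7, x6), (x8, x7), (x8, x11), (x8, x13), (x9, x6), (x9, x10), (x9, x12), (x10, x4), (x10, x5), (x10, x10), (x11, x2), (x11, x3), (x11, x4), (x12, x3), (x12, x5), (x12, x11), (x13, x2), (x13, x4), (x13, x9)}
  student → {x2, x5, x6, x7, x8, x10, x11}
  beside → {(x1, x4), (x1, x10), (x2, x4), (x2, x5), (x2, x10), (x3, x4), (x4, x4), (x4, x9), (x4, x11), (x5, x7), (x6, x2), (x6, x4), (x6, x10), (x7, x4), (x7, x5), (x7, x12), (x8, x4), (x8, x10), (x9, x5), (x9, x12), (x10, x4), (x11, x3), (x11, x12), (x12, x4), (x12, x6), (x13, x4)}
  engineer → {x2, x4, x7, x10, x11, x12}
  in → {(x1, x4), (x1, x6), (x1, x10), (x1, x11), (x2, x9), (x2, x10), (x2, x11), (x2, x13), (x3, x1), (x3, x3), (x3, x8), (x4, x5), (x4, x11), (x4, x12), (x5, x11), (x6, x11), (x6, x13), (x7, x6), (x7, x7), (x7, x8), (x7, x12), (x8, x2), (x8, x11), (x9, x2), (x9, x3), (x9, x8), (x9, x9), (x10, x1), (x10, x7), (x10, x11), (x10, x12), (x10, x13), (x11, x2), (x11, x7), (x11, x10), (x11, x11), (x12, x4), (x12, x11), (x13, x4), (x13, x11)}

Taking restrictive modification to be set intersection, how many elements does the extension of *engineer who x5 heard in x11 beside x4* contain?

2

⟦who x5 heard⟧ = {x : ⟨x5, x⟩ ∈ ⟦heard⟧} = {x3, x4, x7, x8, x9, x10, x11, x13}
⟦in x11⟧ = {x : ⟨x, x11⟩ ∈ ⟦in⟧} = {x1, x2, x4, x5, x6, x8, x10, x11, x12, x13}
⟦beside x4⟧ = {x : ⟨x, x4⟩ ∈ ⟦beside⟧} = {x1, x2, x3, x4, x6, x7, x8, x10, x12, x13}
⟦engineer⟧ = {x2, x4, x7, x10, x11, x12}
… ∩ ⟦who x5 heard⟧ = {x2, x4, x7, x10, x11, x12} ∩ {x3, x4, x7, x8, x9, x10, x11, x13} = {x4, x7, x10, x11}
… ∩ ⟦in x11⟧ = {x4, x7, x10, x11} ∩ {x1, x2, x4, x5, x6, x8, x10, x11, x12, x13} = {x4, x10, x11}
… ∩ ⟦beside x4⟧ = {x4, x10, x11} ∩ {x1, x2, x3, x4, x6, x7, x8, x10, x12, x13} = {x4, x10}
⟦engineer who x5 heard in x11 beside x4⟧ = {x4, x10}, so the cardinality is 2.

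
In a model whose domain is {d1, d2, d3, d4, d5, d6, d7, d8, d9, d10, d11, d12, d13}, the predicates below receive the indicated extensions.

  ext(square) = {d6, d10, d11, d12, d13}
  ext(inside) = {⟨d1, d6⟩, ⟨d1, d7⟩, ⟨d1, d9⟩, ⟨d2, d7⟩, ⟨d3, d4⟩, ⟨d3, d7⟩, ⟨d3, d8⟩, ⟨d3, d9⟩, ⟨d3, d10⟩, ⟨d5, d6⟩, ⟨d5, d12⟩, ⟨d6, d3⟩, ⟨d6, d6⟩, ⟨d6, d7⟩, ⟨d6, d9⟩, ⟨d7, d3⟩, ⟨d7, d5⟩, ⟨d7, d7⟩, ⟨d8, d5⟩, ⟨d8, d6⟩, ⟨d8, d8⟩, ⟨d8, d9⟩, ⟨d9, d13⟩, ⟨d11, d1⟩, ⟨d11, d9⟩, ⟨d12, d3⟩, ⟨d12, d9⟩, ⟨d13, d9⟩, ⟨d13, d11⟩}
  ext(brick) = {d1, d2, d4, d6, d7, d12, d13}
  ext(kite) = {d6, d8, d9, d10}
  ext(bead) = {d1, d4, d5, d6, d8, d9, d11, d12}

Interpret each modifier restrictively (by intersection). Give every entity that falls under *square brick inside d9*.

{d6, d12, d13}

⟦inside d9⟧ = {x : ⟨x, d9⟩ ∈ ⟦inside⟧} = {d1, d3, d6, d8, d11, d12, d13}
⟦brick⟧ = {d1, d2, d4, d6, d7, d12, d13}
… ∩ ⟦inside d9⟧ = {d1, d2, d4, d6, d7, d12, d13} ∩ {d1, d3, d6, d8, d11, d12, d13} = {d1, d6, d12, d13}
… ∩ ⟦square⟧ = {d1, d6, d12, d13} ∩ {d6, d10, d11, d12, d13} = {d6, d12, d13}
So ⟦square brick inside d9⟧ = {d6, d12, d13}.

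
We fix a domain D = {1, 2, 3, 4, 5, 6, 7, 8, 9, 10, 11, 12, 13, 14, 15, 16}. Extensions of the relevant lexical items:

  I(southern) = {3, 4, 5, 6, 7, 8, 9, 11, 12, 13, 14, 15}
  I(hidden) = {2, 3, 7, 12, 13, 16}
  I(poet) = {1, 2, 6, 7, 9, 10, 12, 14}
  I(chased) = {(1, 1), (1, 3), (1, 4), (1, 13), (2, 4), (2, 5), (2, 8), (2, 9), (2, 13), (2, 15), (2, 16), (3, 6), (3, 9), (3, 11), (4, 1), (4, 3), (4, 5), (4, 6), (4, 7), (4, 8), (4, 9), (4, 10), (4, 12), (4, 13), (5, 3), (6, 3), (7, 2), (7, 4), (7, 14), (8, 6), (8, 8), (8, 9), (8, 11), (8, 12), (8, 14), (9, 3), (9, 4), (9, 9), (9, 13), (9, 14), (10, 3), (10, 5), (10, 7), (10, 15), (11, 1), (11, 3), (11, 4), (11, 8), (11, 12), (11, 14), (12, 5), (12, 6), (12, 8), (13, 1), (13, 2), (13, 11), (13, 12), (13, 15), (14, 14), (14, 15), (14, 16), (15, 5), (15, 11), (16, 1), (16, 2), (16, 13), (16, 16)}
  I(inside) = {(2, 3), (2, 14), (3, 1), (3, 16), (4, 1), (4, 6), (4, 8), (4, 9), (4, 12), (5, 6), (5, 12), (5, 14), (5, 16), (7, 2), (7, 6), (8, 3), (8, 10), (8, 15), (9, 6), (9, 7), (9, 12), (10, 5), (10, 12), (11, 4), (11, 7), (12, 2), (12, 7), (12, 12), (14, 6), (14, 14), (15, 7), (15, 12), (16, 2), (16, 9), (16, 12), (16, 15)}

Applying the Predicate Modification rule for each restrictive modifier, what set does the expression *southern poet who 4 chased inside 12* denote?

⟦who 4 chased⟧ = {x : ⟨4, x⟩ ∈ ⟦chased⟧} = {1, 3, 5, 6, 7, 8, 9, 10, 12, 13}
⟦inside 12⟧ = {x : ⟨x, 12⟩ ∈ ⟦inside⟧} = {4, 5, 9, 10, 12, 15, 16}
⟦poet⟧ = {1, 2, 6, 7, 9, 10, 12, 14}
… ∩ ⟦who 4 chased⟧ = {1, 2, 6, 7, 9, 10, 12, 14} ∩ {1, 3, 5, 6, 7, 8, 9, 10, 12, 13} = {1, 6, 7, 9, 10, 12}
… ∩ ⟦inside 12⟧ = {1, 6, 7, 9, 10, 12} ∩ {4, 5, 9, 10, 12, 15, 16} = {9, 10, 12}
… ∩ ⟦southern⟧ = {9, 10, 12} ∩ {3, 4, 5, 6, 7, 8, 9, 11, 12, 13, 14, 15} = {9, 12}
So ⟦southern poet who 4 chased inside 12⟧ = {9, 12}.

{9, 12}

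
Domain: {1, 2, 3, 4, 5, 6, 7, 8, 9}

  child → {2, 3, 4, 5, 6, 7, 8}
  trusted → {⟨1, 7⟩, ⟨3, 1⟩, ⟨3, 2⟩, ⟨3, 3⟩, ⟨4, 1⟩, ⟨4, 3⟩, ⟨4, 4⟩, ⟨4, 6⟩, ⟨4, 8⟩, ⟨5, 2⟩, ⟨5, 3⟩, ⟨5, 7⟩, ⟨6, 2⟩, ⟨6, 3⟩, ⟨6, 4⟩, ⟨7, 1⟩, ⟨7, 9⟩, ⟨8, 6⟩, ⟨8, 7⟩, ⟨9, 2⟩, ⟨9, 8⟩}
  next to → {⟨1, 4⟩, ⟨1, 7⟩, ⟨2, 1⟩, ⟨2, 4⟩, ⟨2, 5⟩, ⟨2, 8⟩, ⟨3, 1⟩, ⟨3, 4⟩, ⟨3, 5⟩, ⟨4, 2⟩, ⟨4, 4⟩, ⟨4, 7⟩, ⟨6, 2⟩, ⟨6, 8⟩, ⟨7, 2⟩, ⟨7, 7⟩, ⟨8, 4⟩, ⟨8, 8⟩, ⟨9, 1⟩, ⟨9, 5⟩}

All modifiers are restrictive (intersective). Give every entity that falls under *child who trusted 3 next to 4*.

{3, 4}

⟦who trusted 3⟧ = {x : ⟨x, 3⟩ ∈ ⟦trusted⟧} = {3, 4, 5, 6}
⟦next to 4⟧ = {x : ⟨x, 4⟩ ∈ ⟦next to⟧} = {1, 2, 3, 4, 8}
⟦child⟧ = {2, 3, 4, 5, 6, 7, 8}
… ∩ ⟦who trusted 3⟧ = {2, 3, 4, 5, 6, 7, 8} ∩ {3, 4, 5, 6} = {3, 4, 5, 6}
… ∩ ⟦next to 4⟧ = {3, 4, 5, 6} ∩ {1, 2, 3, 4, 8} = {3, 4}
So ⟦child who trusted 3 next to 4⟧ = {3, 4}.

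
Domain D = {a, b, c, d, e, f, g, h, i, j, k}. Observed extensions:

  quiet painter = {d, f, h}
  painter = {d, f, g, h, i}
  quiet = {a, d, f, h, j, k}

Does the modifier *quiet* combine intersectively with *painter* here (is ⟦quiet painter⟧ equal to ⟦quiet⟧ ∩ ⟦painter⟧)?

⟦quiet⟧ ∩ ⟦painter⟧ = {a, d, f, h, j, k} ∩ {d, f, g, h, i} = {d, f, h}
Observed ⟦quiet painter⟧ = {d, f, h}.
These coincide, so the modifier is intersective here.

yes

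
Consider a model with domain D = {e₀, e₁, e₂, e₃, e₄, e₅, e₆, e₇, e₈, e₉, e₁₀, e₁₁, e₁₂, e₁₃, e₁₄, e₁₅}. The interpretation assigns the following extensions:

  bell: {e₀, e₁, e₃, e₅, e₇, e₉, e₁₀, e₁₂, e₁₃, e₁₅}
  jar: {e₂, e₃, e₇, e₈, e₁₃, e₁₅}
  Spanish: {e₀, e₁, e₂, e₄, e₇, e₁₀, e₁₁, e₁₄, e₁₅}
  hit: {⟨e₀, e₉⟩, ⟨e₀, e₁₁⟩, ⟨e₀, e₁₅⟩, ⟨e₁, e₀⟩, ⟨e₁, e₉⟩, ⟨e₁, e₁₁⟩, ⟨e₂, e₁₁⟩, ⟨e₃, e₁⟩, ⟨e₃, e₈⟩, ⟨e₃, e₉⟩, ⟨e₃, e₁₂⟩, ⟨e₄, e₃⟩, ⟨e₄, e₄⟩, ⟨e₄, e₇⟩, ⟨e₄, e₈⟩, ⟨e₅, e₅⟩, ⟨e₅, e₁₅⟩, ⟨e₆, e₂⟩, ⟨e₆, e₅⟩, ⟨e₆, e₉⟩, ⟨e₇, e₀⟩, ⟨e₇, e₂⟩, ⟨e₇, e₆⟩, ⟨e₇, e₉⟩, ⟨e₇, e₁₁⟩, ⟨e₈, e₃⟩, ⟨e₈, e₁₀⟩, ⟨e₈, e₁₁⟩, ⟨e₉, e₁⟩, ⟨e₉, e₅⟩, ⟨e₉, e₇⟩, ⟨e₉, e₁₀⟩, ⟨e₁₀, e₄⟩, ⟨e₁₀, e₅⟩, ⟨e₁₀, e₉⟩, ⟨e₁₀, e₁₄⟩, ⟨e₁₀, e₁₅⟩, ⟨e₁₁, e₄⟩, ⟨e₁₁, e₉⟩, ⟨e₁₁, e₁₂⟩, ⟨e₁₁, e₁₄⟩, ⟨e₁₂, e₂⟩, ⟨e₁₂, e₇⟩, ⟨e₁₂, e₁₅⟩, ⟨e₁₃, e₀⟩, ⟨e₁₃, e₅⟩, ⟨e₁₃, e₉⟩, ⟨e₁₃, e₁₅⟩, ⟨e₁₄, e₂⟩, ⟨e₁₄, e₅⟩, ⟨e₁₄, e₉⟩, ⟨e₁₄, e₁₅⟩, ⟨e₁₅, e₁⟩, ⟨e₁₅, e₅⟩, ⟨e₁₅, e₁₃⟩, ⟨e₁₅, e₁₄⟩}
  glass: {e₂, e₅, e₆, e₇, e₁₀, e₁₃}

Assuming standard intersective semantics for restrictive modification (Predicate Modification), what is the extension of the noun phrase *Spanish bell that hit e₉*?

⟦that hit e₉⟧ = {x : ⟨x, e₉⟩ ∈ ⟦hit⟧} = {e₀, e₁, e₃, e₆, e₇, e₁₀, e₁₁, e₁₃, e₁₄}
⟦bell⟧ = {e₀, e₁, e₃, e₅, e₇, e₉, e₁₀, e₁₂, e₁₃, e₁₅}
… ∩ ⟦that hit e₉⟧ = {e₀, e₁, e₃, e₅, e₇, e₉, e₁₀, e₁₂, e₁₃, e₁₅} ∩ {e₀, e₁, e₃, e₆, e₇, e₁₀, e₁₁, e₁₃, e₁₄} = {e₀, e₁, e₃, e₇, e₁₀, e₁₃}
… ∩ ⟦Spanish⟧ = {e₀, e₁, e₃, e₇, e₁₀, e₁₃} ∩ {e₀, e₁, e₂, e₄, e₇, e₁₀, e₁₁, e₁₄, e₁₅} = {e₀, e₁, e₇, e₁₀}
So ⟦Spanish bell that hit e₉⟧ = {e₀, e₁, e₇, e₁₀}.

{e₀, e₁, e₇, e₁₀}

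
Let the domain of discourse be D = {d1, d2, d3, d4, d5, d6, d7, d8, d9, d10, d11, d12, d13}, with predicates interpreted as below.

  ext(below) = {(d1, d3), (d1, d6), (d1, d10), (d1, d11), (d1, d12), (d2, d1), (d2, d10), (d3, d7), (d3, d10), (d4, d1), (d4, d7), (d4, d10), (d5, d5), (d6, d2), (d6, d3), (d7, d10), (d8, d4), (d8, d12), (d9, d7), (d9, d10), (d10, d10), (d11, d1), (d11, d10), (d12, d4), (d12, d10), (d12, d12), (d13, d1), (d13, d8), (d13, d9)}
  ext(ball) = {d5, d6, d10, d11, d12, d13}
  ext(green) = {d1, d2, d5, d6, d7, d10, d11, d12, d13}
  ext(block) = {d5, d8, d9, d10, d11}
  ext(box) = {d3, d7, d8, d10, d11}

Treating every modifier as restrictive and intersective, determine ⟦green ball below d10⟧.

{d10, d11, d12}

⟦below d10⟧ = {x : ⟨x, d10⟩ ∈ ⟦below⟧} = {d1, d2, d3, d4, d7, d9, d10, d11, d12}
⟦ball⟧ = {d5, d6, d10, d11, d12, d13}
… ∩ ⟦below d10⟧ = {d5, d6, d10, d11, d12, d13} ∩ {d1, d2, d3, d4, d7, d9, d10, d11, d12} = {d10, d11, d12}
… ∩ ⟦green⟧ = {d10, d11, d12} ∩ {d1, d2, d5, d6, d7, d10, d11, d12, d13} = {d10, d11, d12}
So ⟦green ball below d10⟧ = {d10, d11, d12}.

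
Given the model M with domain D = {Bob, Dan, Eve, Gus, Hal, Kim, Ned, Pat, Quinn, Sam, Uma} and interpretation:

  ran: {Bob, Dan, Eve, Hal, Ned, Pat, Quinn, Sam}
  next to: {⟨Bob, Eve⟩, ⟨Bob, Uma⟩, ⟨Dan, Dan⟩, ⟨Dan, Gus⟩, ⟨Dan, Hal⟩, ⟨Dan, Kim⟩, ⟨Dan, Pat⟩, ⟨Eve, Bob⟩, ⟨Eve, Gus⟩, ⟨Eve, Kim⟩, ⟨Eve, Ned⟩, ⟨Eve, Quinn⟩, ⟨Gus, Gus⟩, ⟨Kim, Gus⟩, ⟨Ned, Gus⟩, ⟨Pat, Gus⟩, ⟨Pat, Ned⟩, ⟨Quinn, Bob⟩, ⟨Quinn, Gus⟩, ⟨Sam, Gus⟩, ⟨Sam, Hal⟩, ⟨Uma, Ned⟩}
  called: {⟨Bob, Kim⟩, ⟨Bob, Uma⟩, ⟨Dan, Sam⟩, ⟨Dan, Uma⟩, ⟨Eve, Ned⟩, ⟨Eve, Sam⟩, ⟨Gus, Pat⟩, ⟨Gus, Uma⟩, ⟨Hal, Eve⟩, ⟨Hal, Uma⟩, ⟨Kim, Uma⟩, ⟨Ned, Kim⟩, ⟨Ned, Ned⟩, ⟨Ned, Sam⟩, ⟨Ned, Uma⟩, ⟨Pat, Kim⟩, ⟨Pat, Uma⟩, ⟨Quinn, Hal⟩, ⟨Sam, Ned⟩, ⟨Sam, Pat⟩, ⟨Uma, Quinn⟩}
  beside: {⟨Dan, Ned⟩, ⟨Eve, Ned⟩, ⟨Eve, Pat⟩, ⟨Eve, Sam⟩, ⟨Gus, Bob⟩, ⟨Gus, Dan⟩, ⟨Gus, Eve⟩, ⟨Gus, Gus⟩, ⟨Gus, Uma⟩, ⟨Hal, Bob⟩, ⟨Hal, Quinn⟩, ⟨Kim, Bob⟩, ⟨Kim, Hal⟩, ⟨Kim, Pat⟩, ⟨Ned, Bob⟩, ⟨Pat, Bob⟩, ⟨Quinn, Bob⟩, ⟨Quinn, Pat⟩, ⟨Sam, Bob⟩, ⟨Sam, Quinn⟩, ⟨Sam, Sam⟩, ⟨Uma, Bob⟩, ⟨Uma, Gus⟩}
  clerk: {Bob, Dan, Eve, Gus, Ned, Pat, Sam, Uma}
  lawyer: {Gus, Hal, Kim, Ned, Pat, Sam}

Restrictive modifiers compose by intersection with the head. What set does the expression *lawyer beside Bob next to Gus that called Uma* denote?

⟦beside Bob⟧ = {x : ⟨x, Bob⟩ ∈ ⟦beside⟧} = {Gus, Hal, Kim, Ned, Pat, Quinn, Sam, Uma}
⟦next to Gus⟧ = {x : ⟨x, Gus⟩ ∈ ⟦next to⟧} = {Dan, Eve, Gus, Kim, Ned, Pat, Quinn, Sam}
⟦that called Uma⟧ = {x : ⟨x, Uma⟩ ∈ ⟦called⟧} = {Bob, Dan, Gus, Hal, Kim, Ned, Pat}
⟦lawyer⟧ = {Gus, Hal, Kim, Ned, Pat, Sam}
… ∩ ⟦beside Bob⟧ = {Gus, Hal, Kim, Ned, Pat, Sam} ∩ {Gus, Hal, Kim, Ned, Pat, Quinn, Sam, Uma} = {Gus, Hal, Kim, Ned, Pat, Sam}
… ∩ ⟦next to Gus⟧ = {Gus, Hal, Kim, Ned, Pat, Sam} ∩ {Dan, Eve, Gus, Kim, Ned, Pat, Quinn, Sam} = {Gus, Kim, Ned, Pat, Sam}
… ∩ ⟦that called Uma⟧ = {Gus, Kim, Ned, Pat, Sam} ∩ {Bob, Dan, Gus, Hal, Kim, Ned, Pat} = {Gus, Kim, Ned, Pat}
So ⟦lawyer beside Bob next to Gus that called Uma⟧ = {Gus, Kim, Ned, Pat}.

{Gus, Kim, Ned, Pat}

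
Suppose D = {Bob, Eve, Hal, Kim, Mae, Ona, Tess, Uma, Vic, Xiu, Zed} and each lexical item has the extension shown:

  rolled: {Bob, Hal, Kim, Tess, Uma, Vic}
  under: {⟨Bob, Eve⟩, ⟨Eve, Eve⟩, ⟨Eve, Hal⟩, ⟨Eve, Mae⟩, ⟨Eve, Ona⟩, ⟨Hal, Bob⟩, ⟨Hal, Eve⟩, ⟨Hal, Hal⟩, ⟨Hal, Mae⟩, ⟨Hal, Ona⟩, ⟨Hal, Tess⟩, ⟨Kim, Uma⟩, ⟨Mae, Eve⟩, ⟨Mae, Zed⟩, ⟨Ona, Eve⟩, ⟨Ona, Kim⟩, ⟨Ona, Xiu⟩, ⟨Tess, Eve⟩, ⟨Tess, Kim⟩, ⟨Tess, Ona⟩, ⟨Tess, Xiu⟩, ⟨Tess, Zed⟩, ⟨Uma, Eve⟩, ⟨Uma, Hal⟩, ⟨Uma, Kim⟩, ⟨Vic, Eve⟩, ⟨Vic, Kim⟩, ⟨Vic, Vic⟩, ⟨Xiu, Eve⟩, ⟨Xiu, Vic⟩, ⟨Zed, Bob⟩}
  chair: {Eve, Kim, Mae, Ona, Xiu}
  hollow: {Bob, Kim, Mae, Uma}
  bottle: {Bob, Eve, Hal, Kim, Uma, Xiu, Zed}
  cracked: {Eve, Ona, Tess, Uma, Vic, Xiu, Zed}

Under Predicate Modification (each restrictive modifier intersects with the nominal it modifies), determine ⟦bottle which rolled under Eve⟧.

{Bob, Hal, Uma}

⟦which rolled⟧ = ⟦rolled⟧ = {Bob, Hal, Kim, Tess, Uma, Vic}
⟦under Eve⟧ = {x : ⟨x, Eve⟩ ∈ ⟦under⟧} = {Bob, Eve, Hal, Mae, Ona, Tess, Uma, Vic, Xiu}
⟦bottle⟧ = {Bob, Eve, Hal, Kim, Uma, Xiu, Zed}
… ∩ ⟦which rolled⟧ = {Bob, Eve, Hal, Kim, Uma, Xiu, Zed} ∩ {Bob, Hal, Kim, Tess, Uma, Vic} = {Bob, Hal, Kim, Uma}
… ∩ ⟦under Eve⟧ = {Bob, Hal, Kim, Uma} ∩ {Bob, Eve, Hal, Mae, Ona, Tess, Uma, Vic, Xiu} = {Bob, Hal, Uma}
So ⟦bottle which rolled under Eve⟧ = {Bob, Hal, Uma}.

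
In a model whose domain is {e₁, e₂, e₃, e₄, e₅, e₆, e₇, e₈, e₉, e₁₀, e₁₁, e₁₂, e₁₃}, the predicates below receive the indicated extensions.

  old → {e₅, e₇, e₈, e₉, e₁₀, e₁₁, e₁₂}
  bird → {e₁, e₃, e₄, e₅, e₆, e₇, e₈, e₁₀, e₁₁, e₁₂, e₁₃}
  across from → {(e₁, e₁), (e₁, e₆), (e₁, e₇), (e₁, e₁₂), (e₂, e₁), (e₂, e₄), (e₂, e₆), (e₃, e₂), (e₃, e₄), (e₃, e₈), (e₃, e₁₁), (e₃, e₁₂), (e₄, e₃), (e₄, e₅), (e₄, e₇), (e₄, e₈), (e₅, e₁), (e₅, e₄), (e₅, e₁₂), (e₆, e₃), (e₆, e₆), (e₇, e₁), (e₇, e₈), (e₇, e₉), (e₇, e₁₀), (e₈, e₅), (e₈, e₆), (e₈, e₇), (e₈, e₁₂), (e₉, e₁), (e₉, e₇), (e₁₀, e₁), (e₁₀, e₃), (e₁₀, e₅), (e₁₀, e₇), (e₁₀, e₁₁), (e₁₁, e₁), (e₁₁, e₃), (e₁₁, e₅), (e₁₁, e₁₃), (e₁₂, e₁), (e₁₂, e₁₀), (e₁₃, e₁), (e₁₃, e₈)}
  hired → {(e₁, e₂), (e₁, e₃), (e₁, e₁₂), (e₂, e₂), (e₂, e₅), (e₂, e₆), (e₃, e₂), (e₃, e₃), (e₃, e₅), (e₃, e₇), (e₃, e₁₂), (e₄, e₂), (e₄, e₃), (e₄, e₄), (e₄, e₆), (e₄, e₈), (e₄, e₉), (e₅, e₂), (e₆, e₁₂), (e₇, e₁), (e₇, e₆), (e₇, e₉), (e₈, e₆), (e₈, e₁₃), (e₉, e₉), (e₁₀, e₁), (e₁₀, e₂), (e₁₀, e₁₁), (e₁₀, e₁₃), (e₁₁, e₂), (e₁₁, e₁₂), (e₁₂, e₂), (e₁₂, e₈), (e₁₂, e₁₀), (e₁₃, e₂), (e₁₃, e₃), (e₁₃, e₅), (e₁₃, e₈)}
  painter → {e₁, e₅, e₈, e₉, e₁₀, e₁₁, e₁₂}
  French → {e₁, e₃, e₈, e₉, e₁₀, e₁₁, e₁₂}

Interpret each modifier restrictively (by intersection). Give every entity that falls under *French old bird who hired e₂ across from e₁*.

{e₁₀, e₁₁, e₁₂}

⟦who hired e₂⟧ = {x : ⟨x, e₂⟩ ∈ ⟦hired⟧} = {e₁, e₂, e₃, e₄, e₅, e₁₀, e₁₁, e₁₂, e₁₃}
⟦across from e₁⟧ = {x : ⟨x, e₁⟩ ∈ ⟦across from⟧} = {e₁, e₂, e₅, e₇, e₉, e₁₀, e₁₁, e₁₂, e₁₃}
⟦bird⟧ = {e₁, e₃, e₄, e₅, e₆, e₇, e₈, e₁₀, e₁₁, e₁₂, e₁₃}
… ∩ ⟦who hired e₂⟧ = {e₁, e₃, e₄, e₅, e₆, e₇, e₈, e₁₀, e₁₁, e₁₂, e₁₃} ∩ {e₁, e₂, e₃, e₄, e₅, e₁₀, e₁₁, e₁₂, e₁₃} = {e₁, e₃, e₄, e₅, e₁₀, e₁₁, e₁₂, e₁₃}
… ∩ ⟦across from e₁⟧ = {e₁, e₃, e₄, e₅, e₁₀, e₁₁, e₁₂, e₁₃} ∩ {e₁, e₂, e₅, e₇, e₉, e₁₀, e₁₁, e₁₂, e₁₃} = {e₁, e₅, e₁₀, e₁₁, e₁₂, e₁₃}
… ∩ ⟦French⟧ = {e₁, e₅, e₁₀, e₁₁, e₁₂, e₁₃} ∩ {e₁, e₃, e₈, e₉, e₁₀, e₁₁, e₁₂} = {e₁, e₁₀, e₁₁, e₁₂}
… ∩ ⟦old⟧ = {e₁, e₁₀, e₁₁, e₁₂} ∩ {e₅, e₇, e₈, e₉, e₁₀, e₁₁, e₁₂} = {e₁₀, e₁₁, e₁₂}
So ⟦French old bird who hired e₂ across from e₁⟧ = {e₁₀, e₁₁, e₁₂}.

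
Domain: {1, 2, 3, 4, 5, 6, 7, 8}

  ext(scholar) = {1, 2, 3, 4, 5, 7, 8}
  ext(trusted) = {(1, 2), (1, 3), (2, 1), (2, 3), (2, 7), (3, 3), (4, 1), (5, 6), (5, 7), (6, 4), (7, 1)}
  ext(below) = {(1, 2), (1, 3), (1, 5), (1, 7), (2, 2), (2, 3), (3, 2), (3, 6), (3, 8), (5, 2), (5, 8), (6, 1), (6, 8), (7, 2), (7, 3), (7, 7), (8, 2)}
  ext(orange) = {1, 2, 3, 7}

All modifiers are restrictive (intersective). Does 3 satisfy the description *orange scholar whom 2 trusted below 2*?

⟦whom 2 trusted⟧ = {x : ⟨2, x⟩ ∈ ⟦trusted⟧} = {1, 3, 7}
⟦below 2⟧ = {x : ⟨x, 2⟩ ∈ ⟦below⟧} = {1, 2, 3, 5, 7, 8}
⟦scholar⟧ = {1, 2, 3, 4, 5, 7, 8}
… ∩ ⟦whom 2 trusted⟧ = {1, 2, 3, 4, 5, 7, 8} ∩ {1, 3, 7} = {1, 3, 7}
… ∩ ⟦below 2⟧ = {1, 3, 7} ∩ {1, 2, 3, 5, 7, 8} = {1, 3, 7}
… ∩ ⟦orange⟧ = {1, 3, 7} ∩ {1, 2, 3, 7} = {1, 3, 7}
⟦orange scholar whom 2 trusted below 2⟧ = {1, 3, 7}; 3 ∈ this set.

yes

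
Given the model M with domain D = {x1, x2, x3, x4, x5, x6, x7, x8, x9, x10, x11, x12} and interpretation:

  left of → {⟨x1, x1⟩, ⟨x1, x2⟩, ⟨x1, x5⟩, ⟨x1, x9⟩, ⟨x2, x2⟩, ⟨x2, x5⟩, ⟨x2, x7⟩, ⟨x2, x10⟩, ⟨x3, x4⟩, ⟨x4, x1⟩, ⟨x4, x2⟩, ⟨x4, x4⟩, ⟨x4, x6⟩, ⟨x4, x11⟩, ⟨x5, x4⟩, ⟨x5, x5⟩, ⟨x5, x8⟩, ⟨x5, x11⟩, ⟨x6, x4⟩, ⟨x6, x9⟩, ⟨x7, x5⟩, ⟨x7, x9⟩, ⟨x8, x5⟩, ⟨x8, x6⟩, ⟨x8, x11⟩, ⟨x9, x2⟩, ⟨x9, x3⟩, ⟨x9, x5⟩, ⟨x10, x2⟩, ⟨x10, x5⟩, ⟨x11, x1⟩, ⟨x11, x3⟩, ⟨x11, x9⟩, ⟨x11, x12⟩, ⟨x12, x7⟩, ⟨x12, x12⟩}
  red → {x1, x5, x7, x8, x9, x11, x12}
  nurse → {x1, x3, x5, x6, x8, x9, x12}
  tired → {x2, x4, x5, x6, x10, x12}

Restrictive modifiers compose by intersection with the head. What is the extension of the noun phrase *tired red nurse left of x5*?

⟦left of x5⟧ = {x : ⟨x, x5⟩ ∈ ⟦left of⟧} = {x1, x2, x5, x7, x8, x9, x10}
⟦nurse⟧ = {x1, x3, x5, x6, x8, x9, x12}
… ∩ ⟦left of x5⟧ = {x1, x3, x5, x6, x8, x9, x12} ∩ {x1, x2, x5, x7, x8, x9, x10} = {x1, x5, x8, x9}
… ∩ ⟦tired⟧ = {x1, x5, x8, x9} ∩ {x2, x4, x5, x6, x10, x12} = {x5}
… ∩ ⟦red⟧ = {x5} ∩ {x1, x5, x7, x8, x9, x11, x12} = {x5}
So ⟦tired red nurse left of x5⟧ = {x5}.

{x5}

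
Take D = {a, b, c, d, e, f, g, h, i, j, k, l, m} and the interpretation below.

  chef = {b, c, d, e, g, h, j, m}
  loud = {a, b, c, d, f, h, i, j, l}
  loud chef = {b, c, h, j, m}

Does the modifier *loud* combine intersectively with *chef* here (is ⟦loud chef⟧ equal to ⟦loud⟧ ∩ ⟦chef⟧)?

no

⟦loud⟧ ∩ ⟦chef⟧ = {a, b, c, d, f, h, i, j, l} ∩ {b, c, d, e, g, h, j, m} = {b, c, d, h, j}
Observed ⟦loud chef⟧ = {b, c, h, j, m}.
These differ, so the modifier is not intersective in this model.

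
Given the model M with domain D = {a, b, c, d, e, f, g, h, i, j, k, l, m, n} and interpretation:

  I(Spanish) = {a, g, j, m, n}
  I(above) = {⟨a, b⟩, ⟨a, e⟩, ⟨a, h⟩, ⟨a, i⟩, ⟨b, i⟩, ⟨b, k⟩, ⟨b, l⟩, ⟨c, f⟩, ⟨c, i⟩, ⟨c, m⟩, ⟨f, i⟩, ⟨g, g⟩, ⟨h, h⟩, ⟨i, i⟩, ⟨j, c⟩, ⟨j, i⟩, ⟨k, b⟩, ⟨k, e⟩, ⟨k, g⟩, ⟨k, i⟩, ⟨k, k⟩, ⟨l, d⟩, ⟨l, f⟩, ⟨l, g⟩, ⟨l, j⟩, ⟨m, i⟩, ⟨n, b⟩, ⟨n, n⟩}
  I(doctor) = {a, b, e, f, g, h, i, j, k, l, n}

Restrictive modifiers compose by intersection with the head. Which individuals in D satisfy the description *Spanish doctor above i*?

⟦above i⟧ = {x : ⟨x, i⟩ ∈ ⟦above⟧} = {a, b, c, f, i, j, k, m}
⟦doctor⟧ = {a, b, e, f, g, h, i, j, k, l, n}
… ∩ ⟦above i⟧ = {a, b, e, f, g, h, i, j, k, l, n} ∩ {a, b, c, f, i, j, k, m} = {a, b, f, i, j, k}
… ∩ ⟦Spanish⟧ = {a, b, f, i, j, k} ∩ {a, g, j, m, n} = {a, j}
So ⟦Spanish doctor above i⟧ = {a, j}.

{a, j}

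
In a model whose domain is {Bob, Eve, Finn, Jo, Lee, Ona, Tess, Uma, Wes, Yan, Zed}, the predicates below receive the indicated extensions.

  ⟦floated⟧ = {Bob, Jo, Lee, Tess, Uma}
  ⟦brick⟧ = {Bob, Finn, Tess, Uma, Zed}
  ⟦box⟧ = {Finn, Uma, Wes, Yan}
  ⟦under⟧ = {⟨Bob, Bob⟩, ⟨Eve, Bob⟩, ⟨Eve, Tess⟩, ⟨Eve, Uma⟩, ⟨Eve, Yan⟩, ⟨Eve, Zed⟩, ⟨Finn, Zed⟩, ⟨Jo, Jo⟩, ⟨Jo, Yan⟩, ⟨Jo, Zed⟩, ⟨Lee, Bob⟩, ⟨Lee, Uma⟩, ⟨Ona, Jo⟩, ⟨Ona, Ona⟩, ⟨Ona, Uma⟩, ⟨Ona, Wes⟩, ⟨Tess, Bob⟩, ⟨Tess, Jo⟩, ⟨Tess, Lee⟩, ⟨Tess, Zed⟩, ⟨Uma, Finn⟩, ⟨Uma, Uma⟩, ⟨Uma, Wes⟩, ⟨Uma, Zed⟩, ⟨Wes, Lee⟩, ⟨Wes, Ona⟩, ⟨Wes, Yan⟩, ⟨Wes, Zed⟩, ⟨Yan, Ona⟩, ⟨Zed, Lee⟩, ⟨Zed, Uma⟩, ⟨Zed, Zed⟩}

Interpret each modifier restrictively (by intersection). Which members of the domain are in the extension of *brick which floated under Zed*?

⟦which floated⟧ = ⟦floated⟧ = {Bob, Jo, Lee, Tess, Uma}
⟦under Zed⟧ = {x : ⟨x, Zed⟩ ∈ ⟦under⟧} = {Eve, Finn, Jo, Tess, Uma, Wes, Zed}
⟦brick⟧ = {Bob, Finn, Tess, Uma, Zed}
… ∩ ⟦which floated⟧ = {Bob, Finn, Tess, Uma, Zed} ∩ {Bob, Jo, Lee, Tess, Uma} = {Bob, Tess, Uma}
… ∩ ⟦under Zed⟧ = {Bob, Tess, Uma} ∩ {Eve, Finn, Jo, Tess, Uma, Wes, Zed} = {Tess, Uma}
So ⟦brick which floated under Zed⟧ = {Tess, Uma}.

{Tess, Uma}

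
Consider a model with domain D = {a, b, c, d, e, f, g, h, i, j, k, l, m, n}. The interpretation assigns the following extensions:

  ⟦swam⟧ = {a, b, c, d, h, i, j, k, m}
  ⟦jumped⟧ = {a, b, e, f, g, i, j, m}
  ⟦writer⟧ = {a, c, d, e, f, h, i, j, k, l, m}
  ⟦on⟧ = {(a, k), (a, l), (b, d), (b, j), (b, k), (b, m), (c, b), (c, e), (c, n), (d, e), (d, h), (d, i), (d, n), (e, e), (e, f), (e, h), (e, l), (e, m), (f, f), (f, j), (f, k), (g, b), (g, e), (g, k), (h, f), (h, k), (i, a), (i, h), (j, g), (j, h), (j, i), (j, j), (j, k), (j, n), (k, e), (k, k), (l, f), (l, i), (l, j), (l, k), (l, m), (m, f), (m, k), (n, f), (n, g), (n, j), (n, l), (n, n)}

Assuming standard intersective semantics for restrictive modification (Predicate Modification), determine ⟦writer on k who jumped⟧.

⟦on k⟧ = {x : ⟨x, k⟩ ∈ ⟦on⟧} = {a, b, f, g, h, j, k, l, m}
⟦who jumped⟧ = ⟦jumped⟧ = {a, b, e, f, g, i, j, m}
⟦writer⟧ = {a, c, d, e, f, h, i, j, k, l, m}
… ∩ ⟦on k⟧ = {a, c, d, e, f, h, i, j, k, l, m} ∩ {a, b, f, g, h, j, k, l, m} = {a, f, h, j, k, l, m}
… ∩ ⟦who jumped⟧ = {a, f, h, j, k, l, m} ∩ {a, b, e, f, g, i, j, m} = {a, f, j, m}
So ⟦writer on k who jumped⟧ = {a, f, j, m}.

{a, f, j, m}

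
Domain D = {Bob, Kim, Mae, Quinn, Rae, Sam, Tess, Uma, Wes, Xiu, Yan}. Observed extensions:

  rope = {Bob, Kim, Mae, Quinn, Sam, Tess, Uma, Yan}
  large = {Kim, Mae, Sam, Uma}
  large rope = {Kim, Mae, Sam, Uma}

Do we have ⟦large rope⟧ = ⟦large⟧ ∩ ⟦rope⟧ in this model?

yes

⟦large⟧ ∩ ⟦rope⟧ = {Kim, Mae, Sam, Uma} ∩ {Bob, Kim, Mae, Quinn, Sam, Tess, Uma, Yan} = {Kim, Mae, Sam, Uma}
Observed ⟦large rope⟧ = {Kim, Mae, Sam, Uma}.
These coincide, so the modifier is intersective here.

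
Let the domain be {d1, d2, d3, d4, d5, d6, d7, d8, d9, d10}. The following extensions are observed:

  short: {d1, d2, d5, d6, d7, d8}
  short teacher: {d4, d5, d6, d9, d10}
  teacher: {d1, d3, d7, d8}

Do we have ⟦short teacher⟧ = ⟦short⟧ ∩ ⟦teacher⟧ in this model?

⟦short⟧ ∩ ⟦teacher⟧ = {d1, d2, d5, d6, d7, d8} ∩ {d1, d3, d7, d8} = {d1, d7, d8}
Observed ⟦short teacher⟧ = {d4, d5, d6, d9, d10}.
These differ, so the modifier is not intersective in this model.

no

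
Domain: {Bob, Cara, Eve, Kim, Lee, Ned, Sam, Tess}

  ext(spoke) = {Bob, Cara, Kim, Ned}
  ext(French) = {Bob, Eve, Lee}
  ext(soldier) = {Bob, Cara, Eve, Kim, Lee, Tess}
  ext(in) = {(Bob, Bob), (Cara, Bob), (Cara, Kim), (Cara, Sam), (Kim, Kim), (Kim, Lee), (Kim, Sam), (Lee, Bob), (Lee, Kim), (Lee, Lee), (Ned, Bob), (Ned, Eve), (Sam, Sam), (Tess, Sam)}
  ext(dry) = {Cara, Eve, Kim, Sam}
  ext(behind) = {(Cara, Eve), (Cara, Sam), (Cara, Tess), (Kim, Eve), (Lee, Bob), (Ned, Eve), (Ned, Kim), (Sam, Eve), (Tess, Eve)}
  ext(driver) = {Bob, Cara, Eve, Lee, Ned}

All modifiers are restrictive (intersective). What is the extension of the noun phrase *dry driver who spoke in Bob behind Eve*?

{Cara}

⟦who spoke⟧ = ⟦spoke⟧ = {Bob, Cara, Kim, Ned}
⟦in Bob⟧ = {x : ⟨x, Bob⟩ ∈ ⟦in⟧} = {Bob, Cara, Lee, Ned}
⟦behind Eve⟧ = {x : ⟨x, Eve⟩ ∈ ⟦behind⟧} = {Cara, Kim, Ned, Sam, Tess}
⟦driver⟧ = {Bob, Cara, Eve, Lee, Ned}
… ∩ ⟦who spoke⟧ = {Bob, Cara, Eve, Lee, Ned} ∩ {Bob, Cara, Kim, Ned} = {Bob, Cara, Ned}
… ∩ ⟦in Bob⟧ = {Bob, Cara, Ned} ∩ {Bob, Cara, Lee, Ned} = {Bob, Cara, Ned}
… ∩ ⟦behind Eve⟧ = {Bob, Cara, Ned} ∩ {Cara, Kim, Ned, Sam, Tess} = {Cara, Ned}
… ∩ ⟦dry⟧ = {Cara, Ned} ∩ {Cara, Eve, Kim, Sam} = {Cara}
So ⟦dry driver who spoke in Bob behind Eve⟧ = {Cara}.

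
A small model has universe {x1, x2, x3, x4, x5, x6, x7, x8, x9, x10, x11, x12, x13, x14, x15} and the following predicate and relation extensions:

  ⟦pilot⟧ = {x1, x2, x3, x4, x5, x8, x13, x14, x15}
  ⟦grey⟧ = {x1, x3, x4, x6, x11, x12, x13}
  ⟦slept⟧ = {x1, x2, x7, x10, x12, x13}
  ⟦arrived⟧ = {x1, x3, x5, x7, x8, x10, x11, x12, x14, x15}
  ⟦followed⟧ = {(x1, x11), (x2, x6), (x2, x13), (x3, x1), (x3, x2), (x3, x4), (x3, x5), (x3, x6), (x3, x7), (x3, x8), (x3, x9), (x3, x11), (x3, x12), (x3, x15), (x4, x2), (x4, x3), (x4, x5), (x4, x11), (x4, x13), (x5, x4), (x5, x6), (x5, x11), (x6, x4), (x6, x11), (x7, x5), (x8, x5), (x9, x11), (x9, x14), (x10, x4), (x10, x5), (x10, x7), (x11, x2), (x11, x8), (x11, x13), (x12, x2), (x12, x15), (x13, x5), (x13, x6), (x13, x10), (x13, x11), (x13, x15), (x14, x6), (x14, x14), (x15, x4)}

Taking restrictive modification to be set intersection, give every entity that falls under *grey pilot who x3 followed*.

⟦who x3 followed⟧ = {x : ⟨x3, x⟩ ∈ ⟦followed⟧} = {x1, x2, x4, x5, x6, x7, x8, x9, x11, x12, x15}
⟦pilot⟧ = {x1, x2, x3, x4, x5, x8, x13, x14, x15}
… ∩ ⟦who x3 followed⟧ = {x1, x2, x3, x4, x5, x8, x13, x14, x15} ∩ {x1, x2, x4, x5, x6, x7, x8, x9, x11, x12, x15} = {x1, x2, x4, x5, x8, x15}
… ∩ ⟦grey⟧ = {x1, x2, x4, x5, x8, x15} ∩ {x1, x3, x4, x6, x11, x12, x13} = {x1, x4}
So ⟦grey pilot who x3 followed⟧ = {x1, x4}.

{x1, x4}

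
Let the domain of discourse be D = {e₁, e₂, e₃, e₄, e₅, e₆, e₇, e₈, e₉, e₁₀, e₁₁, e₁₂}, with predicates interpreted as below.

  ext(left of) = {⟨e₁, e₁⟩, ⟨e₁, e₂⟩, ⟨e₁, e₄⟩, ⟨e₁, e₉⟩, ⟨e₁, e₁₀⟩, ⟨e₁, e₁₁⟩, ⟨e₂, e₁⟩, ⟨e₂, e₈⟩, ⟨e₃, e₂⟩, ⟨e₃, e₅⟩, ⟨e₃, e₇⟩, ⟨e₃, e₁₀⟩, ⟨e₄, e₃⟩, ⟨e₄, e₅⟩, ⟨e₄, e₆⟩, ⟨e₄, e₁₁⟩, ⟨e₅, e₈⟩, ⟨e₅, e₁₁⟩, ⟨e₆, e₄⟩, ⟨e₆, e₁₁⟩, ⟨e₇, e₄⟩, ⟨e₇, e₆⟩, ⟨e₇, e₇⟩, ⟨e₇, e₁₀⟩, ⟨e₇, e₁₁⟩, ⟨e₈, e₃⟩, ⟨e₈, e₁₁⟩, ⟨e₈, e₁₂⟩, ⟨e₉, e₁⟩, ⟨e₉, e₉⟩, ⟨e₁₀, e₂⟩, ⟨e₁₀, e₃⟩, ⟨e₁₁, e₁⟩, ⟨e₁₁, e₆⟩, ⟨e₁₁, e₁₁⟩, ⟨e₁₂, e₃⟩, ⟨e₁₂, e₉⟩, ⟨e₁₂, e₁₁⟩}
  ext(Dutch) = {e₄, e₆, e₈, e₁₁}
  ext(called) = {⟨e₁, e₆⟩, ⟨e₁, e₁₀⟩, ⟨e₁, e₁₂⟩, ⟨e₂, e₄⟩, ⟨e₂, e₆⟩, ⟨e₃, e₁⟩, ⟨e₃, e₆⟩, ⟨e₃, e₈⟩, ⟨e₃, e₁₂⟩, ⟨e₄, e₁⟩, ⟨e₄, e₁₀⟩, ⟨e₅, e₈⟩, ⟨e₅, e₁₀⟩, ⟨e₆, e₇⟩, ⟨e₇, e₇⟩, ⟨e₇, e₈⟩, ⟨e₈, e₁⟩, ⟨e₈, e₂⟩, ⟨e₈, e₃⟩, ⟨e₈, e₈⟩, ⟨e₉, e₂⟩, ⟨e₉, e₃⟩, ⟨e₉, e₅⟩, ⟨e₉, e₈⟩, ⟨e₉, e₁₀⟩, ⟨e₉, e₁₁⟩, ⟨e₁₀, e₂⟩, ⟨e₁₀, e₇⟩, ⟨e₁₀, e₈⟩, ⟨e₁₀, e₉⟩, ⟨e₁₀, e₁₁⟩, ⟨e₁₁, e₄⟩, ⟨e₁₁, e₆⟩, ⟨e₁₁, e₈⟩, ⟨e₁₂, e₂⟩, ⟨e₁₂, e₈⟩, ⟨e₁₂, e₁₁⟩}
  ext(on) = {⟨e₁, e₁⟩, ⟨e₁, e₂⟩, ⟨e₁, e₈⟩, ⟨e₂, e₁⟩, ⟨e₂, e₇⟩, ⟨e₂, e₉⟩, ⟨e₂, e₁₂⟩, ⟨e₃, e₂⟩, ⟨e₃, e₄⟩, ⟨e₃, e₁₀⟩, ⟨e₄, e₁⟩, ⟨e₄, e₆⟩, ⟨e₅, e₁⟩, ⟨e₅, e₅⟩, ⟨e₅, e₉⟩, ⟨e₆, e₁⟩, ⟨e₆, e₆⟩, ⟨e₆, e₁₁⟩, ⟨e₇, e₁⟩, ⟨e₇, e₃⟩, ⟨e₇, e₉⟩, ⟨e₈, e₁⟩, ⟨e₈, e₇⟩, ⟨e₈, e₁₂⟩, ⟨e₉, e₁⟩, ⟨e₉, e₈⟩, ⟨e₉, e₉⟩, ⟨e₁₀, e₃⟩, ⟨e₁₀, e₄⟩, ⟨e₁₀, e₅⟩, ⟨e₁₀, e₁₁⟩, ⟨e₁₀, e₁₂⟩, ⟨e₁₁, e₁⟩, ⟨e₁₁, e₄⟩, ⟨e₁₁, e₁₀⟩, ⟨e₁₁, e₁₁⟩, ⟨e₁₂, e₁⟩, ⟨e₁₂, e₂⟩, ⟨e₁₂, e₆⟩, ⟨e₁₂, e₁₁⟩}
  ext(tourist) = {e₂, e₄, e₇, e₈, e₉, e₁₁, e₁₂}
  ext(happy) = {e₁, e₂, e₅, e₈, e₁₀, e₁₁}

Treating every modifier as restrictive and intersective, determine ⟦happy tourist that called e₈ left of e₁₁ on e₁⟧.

{e₈, e₁₁}

⟦that called e₈⟧ = {x : ⟨x, e₈⟩ ∈ ⟦called⟧} = {e₃, e₅, e₇, e₈, e₉, e₁₀, e₁₁, e₁₂}
⟦left of e₁₁⟧ = {x : ⟨x, e₁₁⟩ ∈ ⟦left of⟧} = {e₁, e₄, e₅, e₆, e₇, e₈, e₁₁, e₁₂}
⟦on e₁⟧ = {x : ⟨x, e₁⟩ ∈ ⟦on⟧} = {e₁, e₂, e₄, e₅, e₆, e₇, e₈, e₉, e₁₁, e₁₂}
⟦tourist⟧ = {e₂, e₄, e₇, e₈, e₉, e₁₁, e₁₂}
… ∩ ⟦that called e₈⟧ = {e₂, e₄, e₇, e₈, e₉, e₁₁, e₁₂} ∩ {e₃, e₅, e₇, e₈, e₉, e₁₀, e₁₁, e₁₂} = {e₇, e₈, e₉, e₁₁, e₁₂}
… ∩ ⟦left of e₁₁⟧ = {e₇, e₈, e₉, e₁₁, e₁₂} ∩ {e₁, e₄, e₅, e₆, e₇, e₈, e₁₁, e₁₂} = {e₇, e₈, e₁₁, e₁₂}
… ∩ ⟦on e₁⟧ = {e₇, e₈, e₁₁, e₁₂} ∩ {e₁, e₂, e₄, e₅, e₆, e₇, e₈, e₉, e₁₁, e₁₂} = {e₇, e₈, e₁₁, e₁₂}
… ∩ ⟦happy⟧ = {e₇, e₈, e₁₁, e₁₂} ∩ {e₁, e₂, e₅, e₈, e₁₀, e₁₁} = {e₈, e₁₁}
So ⟦happy tourist that called e₈ left of e₁₁ on e₁⟧ = {e₈, e₁₁}.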